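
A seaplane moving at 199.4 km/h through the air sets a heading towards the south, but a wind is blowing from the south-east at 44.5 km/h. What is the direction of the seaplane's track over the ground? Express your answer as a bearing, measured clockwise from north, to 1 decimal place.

Taking east as x and north as y: velocity relative to the air = (0.000, -199.400) km/h; the air relative to ground = (-31.466, 31.466) km/h.
Velocity relative to ground = (0.000, -199.400) + (-31.466, 31.466) = (-31.466, -167.934) km/h.
Bearing = atan2(-31.47, -167.93) = 190.61° clockwise from north.

190.6°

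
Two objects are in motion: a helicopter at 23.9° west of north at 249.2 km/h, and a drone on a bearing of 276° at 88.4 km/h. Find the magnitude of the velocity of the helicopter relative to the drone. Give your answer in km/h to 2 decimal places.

Taking east as x and north as y: helicopter velocity = (-100.961, 227.832) km/h; drone velocity = (-87.916, 9.240) km/h.
Velocity of helicopter relative to drone = (-100.961, 227.832) − (-87.916, 9.240) = (-13.046, 218.592) km/h.
Magnitude = |(-13.046, 218.592)| = 218.981 km/h.

218.98 km/h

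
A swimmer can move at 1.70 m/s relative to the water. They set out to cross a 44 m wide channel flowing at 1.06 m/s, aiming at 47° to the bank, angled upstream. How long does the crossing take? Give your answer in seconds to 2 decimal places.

The component of the swimmer's velocity perpendicular to the bank is 1.70 × sin 47° = 1.243 m/s.
The current is parallel to the bank, so it does not affect the crossing time.
Time = 44 / 1.243 = 35.390 s.

35.39 s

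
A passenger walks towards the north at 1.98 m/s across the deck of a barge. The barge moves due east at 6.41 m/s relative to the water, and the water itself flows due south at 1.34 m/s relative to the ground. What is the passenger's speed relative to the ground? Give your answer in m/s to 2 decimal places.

In east/north components (m/s): passenger relative to barge = (0.000, 1.980); barge relative to water = (6.410, 0.000); water relative to ground = (0.000, -1.340).
Sum = (6.410, 0.640) m/s.
Speed = |(6.410, 0.640)| = 6.442 m/s.

6.44 m/s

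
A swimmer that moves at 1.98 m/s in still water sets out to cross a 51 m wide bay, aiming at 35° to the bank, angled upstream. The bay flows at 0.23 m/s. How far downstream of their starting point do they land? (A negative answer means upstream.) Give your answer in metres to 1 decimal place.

Perpendicular speed = 1.136 m/s; crossing time = 51 / 1.136 = 44.907 s.
Net downstream speed = -1.392 m/s.
Drift = -1.392 × 44.907 = -62.507 m (upstream).

-62.5 m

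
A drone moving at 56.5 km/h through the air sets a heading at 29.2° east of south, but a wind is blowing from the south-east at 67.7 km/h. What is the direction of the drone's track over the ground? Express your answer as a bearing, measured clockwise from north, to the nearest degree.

266°

Taking east as x and north as y: velocity relative to the air = (27.564, -49.320) km/h; the air relative to ground = (-47.871, 47.871) km/h.
Velocity relative to ground = (27.564, -49.320) + (-47.871, 47.871) = (-20.307, -1.449) km/h.
Bearing = atan2(-20.31, -1.45) = 265.92° clockwise from north.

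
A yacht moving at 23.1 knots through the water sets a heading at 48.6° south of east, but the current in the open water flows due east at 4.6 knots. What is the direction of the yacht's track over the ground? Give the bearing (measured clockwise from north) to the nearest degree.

Taking east as x and north as y: velocity relative to the water = (15.276, -17.328) knots; the water relative to ground = (4.600, 0.000) knots.
Velocity relative to ground = (15.276, -17.328) + (4.600, 0.000) = (19.876, -17.328) knots.
Bearing = atan2(19.88, -17.33) = 131.08° clockwise from north.

131°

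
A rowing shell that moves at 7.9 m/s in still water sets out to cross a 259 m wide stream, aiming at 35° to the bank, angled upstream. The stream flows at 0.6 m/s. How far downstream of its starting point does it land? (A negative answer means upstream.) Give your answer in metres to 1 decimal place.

-335.6 m

Perpendicular speed = 4.531 m/s; crossing time = 259 / 4.531 = 57.159 s.
Net downstream speed = -5.871 m/s.
Drift = -5.871 × 57.159 = -335.595 m (upstream).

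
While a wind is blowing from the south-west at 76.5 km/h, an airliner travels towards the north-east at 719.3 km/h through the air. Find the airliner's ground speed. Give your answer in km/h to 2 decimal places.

Taking east as x and north as y: velocity relative to the air = (508.622, 508.622) km/h; the air relative to ground = (54.094, 54.094) km/h.
Velocity relative to ground = (508.622, 508.622) + (54.094, 54.094) = (562.716, 562.716) km/h.
Speed = |(562.716, 562.716)| = 795.800 km/h.

795.80 km/h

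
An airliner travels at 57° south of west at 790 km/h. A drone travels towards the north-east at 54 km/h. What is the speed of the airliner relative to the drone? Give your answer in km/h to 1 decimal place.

Taking east as x and north as y: airliner velocity = (-430.265, -662.550) km/h; drone velocity = (38.184, 38.184) km/h.
Velocity of airliner relative to drone = (-430.265, -662.550) − (38.184, 38.184) = (-468.449, -700.734) km/h.
Magnitude = |(-468.449, -700.734)| = 842.895 km/h.

842.9 km/h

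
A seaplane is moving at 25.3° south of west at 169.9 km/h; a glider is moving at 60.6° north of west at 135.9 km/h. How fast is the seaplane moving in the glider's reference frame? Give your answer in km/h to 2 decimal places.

Taking east as x and north as y: seaplane velocity = (-153.604, -72.608) km/h; glider velocity = (-66.714, 118.398) km/h.
Velocity of seaplane relative to glider = (-153.604, -72.608) − (-66.714, 118.398) = (-86.890, -191.006) km/h.
Magnitude = |(-86.890, -191.006)| = 209.841 km/h.

209.84 km/h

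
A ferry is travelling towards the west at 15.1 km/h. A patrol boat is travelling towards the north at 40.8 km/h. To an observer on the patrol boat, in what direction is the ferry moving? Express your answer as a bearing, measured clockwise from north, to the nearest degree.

200°

Taking east as x and north as y: ferry velocity = (-15.100, 0.000) km/h; patrol boat velocity = (0.000, 40.800) km/h.
Velocity of ferry relative to patrol boat = (-15.100, 0.000) − (0.000, 40.800) = (-15.100, -40.800) km/h.
Bearing = atan2(-15.10, -40.80) = 200.31° clockwise from north.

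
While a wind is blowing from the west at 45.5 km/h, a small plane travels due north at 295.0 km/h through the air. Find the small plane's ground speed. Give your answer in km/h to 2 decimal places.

298.49 km/h

Taking east as x and north as y: velocity relative to the air = (0.000, 295.000) km/h; the air relative to ground = (45.500, 0.000) km/h.
Velocity relative to ground = (0.000, 295.000) + (45.500, 0.000) = (45.500, 295.000) km/h.
Speed = |(45.500, 295.000)| = 298.488 km/h.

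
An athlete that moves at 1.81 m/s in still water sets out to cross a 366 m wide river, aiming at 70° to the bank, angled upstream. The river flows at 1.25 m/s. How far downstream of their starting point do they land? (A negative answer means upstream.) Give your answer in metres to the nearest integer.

Perpendicular speed = 1.701 m/s; crossing time = 366 / 1.701 = 215.187 s.
Net downstream speed = 0.631 m/s.
Drift = 0.631 × 215.187 = 135.771 m (downstream).

136 m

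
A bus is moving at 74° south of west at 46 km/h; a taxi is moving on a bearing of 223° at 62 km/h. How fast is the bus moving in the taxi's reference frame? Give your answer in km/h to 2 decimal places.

Taking east as x and north as y: bus velocity = (-12.679, -44.218) km/h; taxi velocity = (-42.284, -45.344) km/h.
Velocity of bus relative to taxi = (-12.679, -44.218) − (-42.284, -45.344) = (29.605, 1.126) km/h.
Magnitude = |(29.605, 1.126)| = 29.626 km/h.

29.63 km/h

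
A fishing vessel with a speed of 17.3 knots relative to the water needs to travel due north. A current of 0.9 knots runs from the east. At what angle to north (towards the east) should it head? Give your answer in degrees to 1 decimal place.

3.0°

The current pushes perpendicular to the desired track; the heading must have a component into the current equal to 0.9 knots: 17.3 sin θ = 0.9.
sin θ = 0.0520, so θ = 2.982°.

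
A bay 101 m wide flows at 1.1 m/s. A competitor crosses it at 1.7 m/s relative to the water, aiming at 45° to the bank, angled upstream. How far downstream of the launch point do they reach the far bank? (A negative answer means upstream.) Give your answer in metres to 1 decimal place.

-8.6 m

Perpendicular speed = 1.202 m/s; crossing time = 101 / 1.202 = 84.021 s.
Net downstream speed = -0.102 m/s.
Drift = -0.102 × 84.021 = -8.577 m (upstream).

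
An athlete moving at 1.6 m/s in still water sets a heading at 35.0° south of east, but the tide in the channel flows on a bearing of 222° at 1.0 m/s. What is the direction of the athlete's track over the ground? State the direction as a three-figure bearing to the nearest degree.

Taking east as x and north as y: velocity relative to the water = (1.311, -0.918) m/s; the water relative to ground = (-0.669, -0.743) m/s.
Velocity relative to ground = (1.311, -0.918) + (-0.669, -0.743) = (0.642, -1.661) m/s.
Bearing = atan2(0.64, -1.66) = 158.88° clockwise from north.

159°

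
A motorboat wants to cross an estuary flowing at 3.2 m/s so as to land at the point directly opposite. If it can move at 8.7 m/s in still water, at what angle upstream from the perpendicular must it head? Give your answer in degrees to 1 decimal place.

21.6°

To cancel the current, the upstream component of the motorboat's velocity must equal the flow: 8.7 sin θ = 3.2.
sin θ = 3.2 / 8.7 = 0.3678.
θ = arcsin(0.3678) = 21.581°.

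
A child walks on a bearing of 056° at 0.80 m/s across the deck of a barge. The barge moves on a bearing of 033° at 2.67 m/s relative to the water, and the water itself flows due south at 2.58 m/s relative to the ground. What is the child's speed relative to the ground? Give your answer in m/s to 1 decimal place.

2.1 m/s

In east/north components (m/s): child relative to barge = (0.663, 0.447); barge relative to water = (1.454, 2.239); water relative to ground = (0.000, -2.580).
Sum = (2.117, 0.107) m/s.
Speed = |(2.117, 0.107)| = 2.120 m/s.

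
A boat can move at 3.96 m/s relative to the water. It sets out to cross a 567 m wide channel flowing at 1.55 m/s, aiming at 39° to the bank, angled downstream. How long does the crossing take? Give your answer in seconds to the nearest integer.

228 s

The component of the boat's velocity perpendicular to the bank is 3.96 × sin 39° = 2.492 m/s.
Only the cross-stream component determines the crossing time; the current contributes nothing perpendicular to the bank.
Time = 567 / 2.492 = 227.518 s.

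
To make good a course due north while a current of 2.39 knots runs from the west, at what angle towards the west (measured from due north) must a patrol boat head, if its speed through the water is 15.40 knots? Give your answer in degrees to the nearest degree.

The current pushes perpendicular to the desired track; the heading must have a component into the current equal to 2.39 knots: 15.40 sin θ = 2.39.
sin θ = 0.1552, so θ = 8.928°.

9°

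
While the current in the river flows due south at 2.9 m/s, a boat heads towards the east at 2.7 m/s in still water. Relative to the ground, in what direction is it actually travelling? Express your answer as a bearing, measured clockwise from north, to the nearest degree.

137°

Taking east as x and north as y: velocity relative to the water = (2.700, 0.000) m/s; the water relative to ground = (0.000, -2.900) m/s.
Velocity relative to ground = (2.700, 0.000) + (0.000, -2.900) = (2.700, -2.900) m/s.
Bearing = atan2(2.70, -2.90) = 137.05° clockwise from north.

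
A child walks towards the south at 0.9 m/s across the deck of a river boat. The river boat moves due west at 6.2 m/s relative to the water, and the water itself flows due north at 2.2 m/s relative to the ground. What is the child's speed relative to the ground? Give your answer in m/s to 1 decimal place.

In east/north components (m/s): child relative to river boat = (0.000, -0.900); river boat relative to water = (-6.200, 0.000); water relative to ground = (0.000, 2.200).
Sum = (-6.200, 1.300) m/s.
Speed = |(-6.200, 1.300)| = 6.335 m/s.

6.3 m/s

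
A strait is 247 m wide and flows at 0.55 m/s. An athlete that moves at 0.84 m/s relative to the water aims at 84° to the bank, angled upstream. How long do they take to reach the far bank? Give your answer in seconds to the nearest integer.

The component of the athlete's velocity perpendicular to the bank is 0.84 × sin 84° = 0.835 m/s.
The flow acts along the bank and has no component across it.
Time = 247 / 0.835 = 295.667 s.

296 s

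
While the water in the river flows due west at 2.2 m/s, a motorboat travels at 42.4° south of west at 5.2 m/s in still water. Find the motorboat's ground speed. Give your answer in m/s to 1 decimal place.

Taking east as x and north as y: velocity relative to the water = (-3.840, -3.506) m/s; the water relative to ground = (-2.200, 0.000) m/s.
Velocity relative to ground = (-3.840, -3.506) + (-2.200, 0.000) = (-6.040, -3.506) m/s.
Speed = |(-6.040, -3.506)| = 6.984 m/s.

7.0 m/s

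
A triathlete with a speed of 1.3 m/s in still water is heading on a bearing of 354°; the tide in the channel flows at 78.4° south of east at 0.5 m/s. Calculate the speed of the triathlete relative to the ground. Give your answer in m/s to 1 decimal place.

Taking east as x and north as y: velocity relative to the water = (-0.136, 1.293) m/s; the water relative to ground = (0.101, -0.490) m/s.
Velocity relative to ground = (-0.136, 1.293) + (0.101, -0.490) = (-0.035, 0.803) m/s.
Speed = |(-0.035, 0.803)| = 0.804 m/s.

0.8 m/s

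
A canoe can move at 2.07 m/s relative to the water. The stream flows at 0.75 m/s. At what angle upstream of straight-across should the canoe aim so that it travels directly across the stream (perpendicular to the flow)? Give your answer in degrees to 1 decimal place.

21.2°

To cancel the current, the upstream component of the canoe's velocity must equal the flow: 2.07 sin θ = 0.75.
sin θ = 0.75 / 2.07 = 0.3623.
θ = arcsin(0.3623) = 21.243°.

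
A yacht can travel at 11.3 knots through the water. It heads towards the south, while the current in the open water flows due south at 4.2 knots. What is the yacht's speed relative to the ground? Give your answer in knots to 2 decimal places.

Taking east as x and north as y: velocity relative to the water = (0.000, -11.300) knots; the water relative to ground = (0.000, -4.200) knots.
Velocity relative to ground = (0.000, -11.300) + (0.000, -4.200) = (0.000, -15.500) knots.
Speed = |(0.000, -15.500)| = 15.500 knots.

15.50 knots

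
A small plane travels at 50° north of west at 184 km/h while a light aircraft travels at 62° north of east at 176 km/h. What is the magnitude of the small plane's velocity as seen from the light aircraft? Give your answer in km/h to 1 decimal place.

201.4 km/h

Taking east as x and north as y: small plane velocity = (-118.273, 140.952) km/h; light aircraft velocity = (82.627, 155.399) km/h.
Velocity of small plane relative to light aircraft = (-118.273, 140.952) − (82.627, 155.399) = (-200.900, -14.447) km/h.
Magnitude = |(-200.900, -14.447)| = 201.419 km/h.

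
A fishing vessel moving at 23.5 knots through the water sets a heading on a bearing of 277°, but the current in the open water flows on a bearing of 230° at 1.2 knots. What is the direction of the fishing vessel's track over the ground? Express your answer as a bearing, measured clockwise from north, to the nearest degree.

275°

Taking east as x and north as y: velocity relative to the water = (-23.325, 2.864) knots; the water relative to ground = (-0.919, -0.771) knots.
Velocity relative to ground = (-23.325, 2.864) + (-0.919, -0.771) = (-24.244, 2.093) knots.
Bearing = atan2(-24.24, 2.09) = 274.93° clockwise from north.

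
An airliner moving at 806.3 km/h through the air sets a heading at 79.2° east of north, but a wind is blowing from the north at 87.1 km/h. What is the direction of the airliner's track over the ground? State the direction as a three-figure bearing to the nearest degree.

Taking east as x and north as y: velocity relative to the air = (792.018, 151.086) km/h; the air relative to ground = (0.000, -87.100) km/h.
Velocity relative to ground = (792.018, 151.086) + (0.000, -87.100) = (792.018, 63.986) km/h.
Bearing = atan2(792.02, 63.99) = 85.38° clockwise from north.

085°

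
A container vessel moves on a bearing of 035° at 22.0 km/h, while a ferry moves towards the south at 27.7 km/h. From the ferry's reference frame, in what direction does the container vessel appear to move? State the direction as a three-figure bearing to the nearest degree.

Taking east as x and north as y: container vessel velocity = (12.619, 18.021) km/h; ferry velocity = (0.000, -27.700) km/h.
Velocity of container vessel relative to ferry = (12.619, 18.021) − (0.000, -27.700) = (12.619, 45.721) km/h.
Bearing = atan2(12.62, 45.72) = 15.43° clockwise from north.

015°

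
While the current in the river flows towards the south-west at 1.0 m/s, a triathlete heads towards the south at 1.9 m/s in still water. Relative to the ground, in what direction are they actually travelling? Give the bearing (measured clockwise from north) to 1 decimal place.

Taking east as x and north as y: velocity relative to the water = (0.000, -1.900) m/s; the water relative to ground = (-0.707, -0.707) m/s.
Velocity relative to ground = (0.000, -1.900) + (-0.707, -0.707) = (-0.707, -2.607) m/s.
Bearing = atan2(-0.71, -2.61) = 195.17° clockwise from north.

195.2°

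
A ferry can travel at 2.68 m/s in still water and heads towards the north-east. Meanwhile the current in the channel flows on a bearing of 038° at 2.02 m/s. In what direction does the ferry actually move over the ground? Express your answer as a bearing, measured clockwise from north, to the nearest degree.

Taking east as x and north as y: velocity relative to the water = (1.895, 1.895) m/s; the water relative to ground = (1.244, 1.592) m/s.
Velocity relative to ground = (1.895, 1.895) + (1.244, 1.592) = (3.139, 3.487) m/s.
Bearing = atan2(3.14, 3.49) = 41.99° clockwise from north.

042°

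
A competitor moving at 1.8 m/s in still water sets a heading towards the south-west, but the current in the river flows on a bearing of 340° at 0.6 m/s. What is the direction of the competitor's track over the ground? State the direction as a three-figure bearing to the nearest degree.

244°

Taking east as x and north as y: velocity relative to the water = (-1.273, -1.273) m/s; the water relative to ground = (-0.205, 0.564) m/s.
Velocity relative to ground = (-1.273, -1.273) + (-0.205, 0.564) = (-1.478, -0.709) m/s.
Bearing = atan2(-1.48, -0.71) = 244.37° clockwise from north.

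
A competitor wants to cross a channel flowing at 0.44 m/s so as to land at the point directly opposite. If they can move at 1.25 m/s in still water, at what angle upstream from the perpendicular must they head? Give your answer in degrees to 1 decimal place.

To cancel the current, the upstream component of the competitor's velocity must equal the flow: 1.25 sin θ = 0.44.
sin θ = 0.44 / 1.25 = 0.3520.
θ = arcsin(0.3520) = 20.610°.

20.6°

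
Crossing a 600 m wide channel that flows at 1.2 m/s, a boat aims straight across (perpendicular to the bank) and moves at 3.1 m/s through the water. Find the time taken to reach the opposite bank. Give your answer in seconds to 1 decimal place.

193.5 s

The component of the boat's velocity perpendicular to the bank is 3.1 m/s.
The current is parallel to the bank, so it does not affect the crossing time.
Time = 600 / 3.100 = 193.548 s.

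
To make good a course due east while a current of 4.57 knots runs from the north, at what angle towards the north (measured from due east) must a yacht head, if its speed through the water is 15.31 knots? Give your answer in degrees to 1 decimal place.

17.4°

The current pushes perpendicular to the desired track; the heading must have a component into the current equal to 4.57 knots: 15.31 sin θ = 4.57.
sin θ = 0.2985, so θ = 17.367°.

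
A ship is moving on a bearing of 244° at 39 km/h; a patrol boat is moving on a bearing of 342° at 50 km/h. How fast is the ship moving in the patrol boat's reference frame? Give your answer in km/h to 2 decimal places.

Taking east as x and north as y: ship velocity = (-35.053, -17.096) km/h; patrol boat velocity = (-15.451, 47.553) km/h.
Velocity of ship relative to patrol boat = (-35.053, -17.096) − (-15.451, 47.553) = (-19.602, -64.649) km/h.
Magnitude = |(-19.602, -64.649)| = 67.556 km/h.

67.56 km/h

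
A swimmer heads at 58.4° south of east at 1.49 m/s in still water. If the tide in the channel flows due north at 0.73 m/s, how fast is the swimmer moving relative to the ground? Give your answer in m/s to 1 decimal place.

0.9 m/s

Taking east as x and north as y: velocity relative to the water = (0.781, -1.269) m/s; the water relative to ground = (0.000, 0.730) m/s.
Velocity relative to ground = (0.781, -1.269) + (0.000, 0.730) = (0.781, -0.539) m/s.
Speed = |(0.781, -0.539)| = 0.949 m/s.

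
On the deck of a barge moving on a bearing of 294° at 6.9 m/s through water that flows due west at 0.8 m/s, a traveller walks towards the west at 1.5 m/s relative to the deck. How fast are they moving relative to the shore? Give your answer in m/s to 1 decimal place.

9.0 m/s

In east/north components (m/s): traveller relative to barge = (-1.500, 0.000); barge relative to water = (-6.303, 2.806); water relative to ground = (-0.800, 0.000).
Sum = (-8.603, 2.806) m/s.
Speed = |(-8.603, 2.806)| = 9.050 m/s.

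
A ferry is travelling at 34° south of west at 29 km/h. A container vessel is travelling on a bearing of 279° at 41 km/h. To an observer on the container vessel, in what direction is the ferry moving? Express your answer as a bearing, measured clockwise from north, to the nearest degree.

144°

Taking east as x and north as y: ferry velocity = (-24.042, -16.217) km/h; container vessel velocity = (-40.495, 6.414) km/h.
Velocity of ferry relative to container vessel = (-24.042, -16.217) − (-40.495, 6.414) = (16.453, -22.630) km/h.
Bearing = atan2(16.45, -22.63) = 143.98° clockwise from north.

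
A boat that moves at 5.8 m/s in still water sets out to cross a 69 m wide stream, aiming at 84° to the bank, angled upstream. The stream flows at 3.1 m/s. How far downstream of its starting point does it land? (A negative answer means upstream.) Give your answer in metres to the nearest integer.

Perpendicular speed = 5.768 m/s; crossing time = 69 / 5.768 = 11.962 s.
Net downstream speed = 2.494 m/s.
Drift = 2.494 × 11.962 = 29.830 m (downstream).

30 m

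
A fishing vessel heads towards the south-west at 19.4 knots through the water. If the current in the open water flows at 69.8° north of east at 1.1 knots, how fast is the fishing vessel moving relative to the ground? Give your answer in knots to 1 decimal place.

Taking east as x and north as y: velocity relative to the water = (-13.718, -13.718) knots; the water relative to ground = (0.380, 1.032) knots.
Velocity relative to ground = (-13.718, -13.718) + (0.380, 1.032) = (-13.338, -12.686) knots.
Speed = |(-13.338, -12.686)| = 18.407 knots.

18.4 knots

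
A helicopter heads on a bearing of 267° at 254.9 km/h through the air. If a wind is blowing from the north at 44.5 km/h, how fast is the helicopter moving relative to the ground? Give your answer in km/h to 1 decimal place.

261.0 km/h

Taking east as x and north as y: velocity relative to the air = (-254.551, -13.340) km/h; the air relative to ground = (0.000, -44.500) km/h.
Velocity relative to ground = (-254.551, -13.340) + (0.000, -44.500) = (-254.551, -57.840) km/h.
Speed = |(-254.551, -57.840)| = 261.039 km/h.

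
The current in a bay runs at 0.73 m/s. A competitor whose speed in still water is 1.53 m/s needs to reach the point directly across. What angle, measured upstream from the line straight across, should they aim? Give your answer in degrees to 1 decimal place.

28.5°

To cancel the current, the upstream component of the competitor's velocity must equal the flow: 1.53 sin θ = 0.73.
sin θ = 0.73 / 1.53 = 0.4771.
θ = arcsin(0.4771) = 28.498°.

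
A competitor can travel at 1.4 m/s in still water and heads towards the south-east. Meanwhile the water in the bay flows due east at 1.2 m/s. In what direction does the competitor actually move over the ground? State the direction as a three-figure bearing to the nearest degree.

114°

Taking east as x and north as y: velocity relative to the water = (0.990, -0.990) m/s; the water relative to ground = (1.200, 0.000) m/s.
Velocity relative to ground = (0.990, -0.990) + (1.200, 0.000) = (2.190, -0.990) m/s.
Bearing = atan2(2.19, -0.99) = 114.32° clockwise from north.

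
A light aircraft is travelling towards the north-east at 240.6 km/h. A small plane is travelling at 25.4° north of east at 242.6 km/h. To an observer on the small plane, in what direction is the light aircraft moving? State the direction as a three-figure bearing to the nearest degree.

323°

Taking east as x and north as y: light aircraft velocity = (170.130, 170.130) km/h; small plane velocity = (219.149, 104.060) km/h.
Velocity of light aircraft relative to small plane = (170.130, 170.130) − (219.149, 104.060) = (-49.019, 66.070) km/h.
Bearing = atan2(-49.02, 66.07) = 323.43° clockwise from north.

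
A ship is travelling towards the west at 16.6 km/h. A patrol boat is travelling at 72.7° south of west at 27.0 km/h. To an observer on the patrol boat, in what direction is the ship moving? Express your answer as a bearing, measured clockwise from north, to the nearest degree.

342°

Taking east as x and north as y: ship velocity = (-16.600, 0.000) km/h; patrol boat velocity = (-8.029, -25.779) km/h.
Velocity of ship relative to patrol boat = (-16.600, 0.000) − (-8.029, -25.779) = (-8.571, 25.779) km/h.
Bearing = atan2(-8.57, 25.78) = 341.61° clockwise from north.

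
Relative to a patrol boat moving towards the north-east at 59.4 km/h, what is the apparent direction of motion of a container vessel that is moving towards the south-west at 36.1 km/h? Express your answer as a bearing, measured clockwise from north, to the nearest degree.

Taking east as x and north as y: container vessel velocity = (-25.527, -25.527) km/h; patrol boat velocity = (42.002, 42.002) km/h.
Velocity of container vessel relative to patrol boat = (-25.527, -25.527) − (42.002, 42.002) = (-67.529, -67.529) km/h.
Bearing = atan2(-67.53, -67.53) = 225.00° clockwise from north.

225°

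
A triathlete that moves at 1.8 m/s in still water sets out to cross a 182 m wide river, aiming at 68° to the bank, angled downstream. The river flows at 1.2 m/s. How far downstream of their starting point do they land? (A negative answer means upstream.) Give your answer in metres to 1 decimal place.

Perpendicular speed = 1.669 m/s; crossing time = 182 / 1.669 = 109.052 s.
Net downstream speed = 1.874 m/s.
Drift = 1.874 × 109.052 = 204.395 m (downstream).

204.4 m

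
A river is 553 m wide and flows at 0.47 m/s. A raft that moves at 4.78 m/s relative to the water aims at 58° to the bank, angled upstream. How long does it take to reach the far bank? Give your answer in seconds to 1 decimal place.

The component of the raft's velocity perpendicular to the bank is 4.78 × sin 58° = 4.054 m/s.
Only the cross-stream component determines the crossing time; the current contributes nothing perpendicular to the bank.
Time = 553 / 4.054 = 136.420 s.

136.4 s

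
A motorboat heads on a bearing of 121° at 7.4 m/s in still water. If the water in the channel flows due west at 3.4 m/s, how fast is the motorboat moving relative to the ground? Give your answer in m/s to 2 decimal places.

Taking east as x and north as y: velocity relative to the water = (6.343, -3.811) m/s; the water relative to ground = (-3.400, 0.000) m/s.
Velocity relative to ground = (6.343, -3.811) + (-3.400, 0.000) = (2.943, -3.811) m/s.
Speed = |(2.943, -3.811)| = 4.815 m/s.

4.82 m/s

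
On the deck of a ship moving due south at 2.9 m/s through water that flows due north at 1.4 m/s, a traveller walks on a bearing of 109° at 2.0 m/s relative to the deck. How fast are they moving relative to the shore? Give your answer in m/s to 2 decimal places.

In east/north components (m/s): traveller relative to ship = (1.891, -0.651); ship relative to water = (0.000, -2.900); water relative to ground = (0.000, 1.400).
Sum = (1.891, -2.151) m/s.
Speed = |(1.891, -2.151)| = 2.864 m/s.

2.86 m/s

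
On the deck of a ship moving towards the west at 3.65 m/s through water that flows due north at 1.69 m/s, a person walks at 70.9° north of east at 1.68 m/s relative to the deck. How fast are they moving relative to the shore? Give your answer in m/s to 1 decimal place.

4.5 m/s

In east/north components (m/s): person relative to ship = (0.550, 1.588); ship relative to water = (-3.650, 0.000); water relative to ground = (0.000, 1.690).
Sum = (-3.100, 3.278) m/s.
Speed = |(-3.100, 3.278)| = 4.512 m/s.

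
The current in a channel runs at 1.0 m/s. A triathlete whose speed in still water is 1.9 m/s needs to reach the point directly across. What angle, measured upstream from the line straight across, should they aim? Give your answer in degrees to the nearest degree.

To cancel the current, the upstream component of the triathlete's velocity must equal the flow: 1.9 sin θ = 1.0.
sin θ = 1.0 / 1.9 = 0.5263.
θ = arcsin(0.5263) = 31.757°.

32°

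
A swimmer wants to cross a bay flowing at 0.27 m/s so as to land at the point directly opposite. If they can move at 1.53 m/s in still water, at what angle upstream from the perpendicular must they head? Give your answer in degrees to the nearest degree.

10°

To cancel the current, the upstream component of the swimmer's velocity must equal the flow: 1.53 sin θ = 0.27.
sin θ = 0.27 / 1.53 = 0.1765.
θ = arcsin(0.1765) = 10.164°.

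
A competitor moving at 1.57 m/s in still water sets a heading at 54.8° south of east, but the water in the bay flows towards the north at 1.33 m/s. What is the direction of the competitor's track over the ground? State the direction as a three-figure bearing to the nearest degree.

087°

Taking east as x and north as y: velocity relative to the water = (0.905, -1.283) m/s; the water relative to ground = (0.000, 1.330) m/s.
Velocity relative to ground = (0.905, -1.283) + (0.000, 1.330) = (0.905, 0.047) m/s.
Bearing = atan2(0.90, 0.05) = 87.02° clockwise from north.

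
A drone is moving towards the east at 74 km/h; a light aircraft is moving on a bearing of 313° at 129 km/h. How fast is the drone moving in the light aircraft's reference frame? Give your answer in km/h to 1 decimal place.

Taking east as x and north as y: drone velocity = (74.000, 0.000) km/h; light aircraft velocity = (-94.345, 87.978) km/h.
Velocity of drone relative to light aircraft = (74.000, 0.000) − (-94.345, 87.978) = (168.345, -87.978) km/h.
Magnitude = |(168.345, -87.978)| = 189.947 km/h.

189.9 km/h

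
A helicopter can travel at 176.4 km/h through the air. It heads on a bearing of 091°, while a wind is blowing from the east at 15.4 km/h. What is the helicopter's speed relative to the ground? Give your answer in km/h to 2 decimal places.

Taking east as x and north as y: velocity relative to the air = (176.373, -3.079) km/h; the air relative to ground = (-15.400, 0.000) km/h.
Velocity relative to ground = (176.373, -3.079) + (-15.400, 0.000) = (160.973, -3.079) km/h.
Speed = |(160.973, -3.079)| = 161.003 km/h.

161.00 km/h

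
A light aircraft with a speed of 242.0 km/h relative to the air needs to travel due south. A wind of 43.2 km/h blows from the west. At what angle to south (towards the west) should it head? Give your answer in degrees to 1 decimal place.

10.3°

The wind pushes perpendicular to the desired track; the heading must have a component into the wind equal to 43.2 km/h: 242.0 sin θ = 43.2.
sin θ = 0.1785, so θ = 10.283°.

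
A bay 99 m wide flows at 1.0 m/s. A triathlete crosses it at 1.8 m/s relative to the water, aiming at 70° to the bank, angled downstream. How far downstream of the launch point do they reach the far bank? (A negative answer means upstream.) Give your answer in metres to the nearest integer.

Perpendicular speed = 1.691 m/s; crossing time = 99 / 1.691 = 58.530 s.
Net downstream speed = 1.616 m/s.
Drift = 1.616 × 58.530 = 94.563 m (downstream).

95 m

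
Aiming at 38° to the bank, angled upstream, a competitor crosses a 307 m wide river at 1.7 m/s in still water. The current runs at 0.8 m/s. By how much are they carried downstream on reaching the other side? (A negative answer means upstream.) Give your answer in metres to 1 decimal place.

-158.3 m

Perpendicular speed = 1.047 m/s; crossing time = 307 / 1.047 = 293.324 s.
Net downstream speed = -0.540 m/s.
Drift = -0.540 × 293.324 = -158.283 m (upstream).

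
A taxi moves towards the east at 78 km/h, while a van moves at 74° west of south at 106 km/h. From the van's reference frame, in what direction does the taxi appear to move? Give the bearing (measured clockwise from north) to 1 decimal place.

Taking east as x and north as y: taxi velocity = (78.000, 0.000) km/h; van velocity = (-101.894, -29.218) km/h.
Velocity of taxi relative to van = (78.000, 0.000) − (-101.894, -29.218) = (179.894, 29.218) km/h.
Bearing = atan2(179.89, 29.22) = 80.77° clockwise from north.

080.8°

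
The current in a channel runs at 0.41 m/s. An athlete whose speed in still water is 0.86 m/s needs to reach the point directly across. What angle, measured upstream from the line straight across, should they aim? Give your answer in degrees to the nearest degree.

To cancel the current, the upstream component of the athlete's velocity must equal the flow: 0.86 sin θ = 0.41.
sin θ = 0.41 / 0.86 = 0.4767.
θ = arcsin(0.4767) = 28.473°.

28°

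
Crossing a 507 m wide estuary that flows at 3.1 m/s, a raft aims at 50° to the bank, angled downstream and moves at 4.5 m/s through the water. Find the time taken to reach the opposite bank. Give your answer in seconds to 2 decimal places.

The component of the raft's velocity perpendicular to the bank is 4.5 × sin 50° = 3.447 m/s.
The current is parallel to the bank, so it does not affect the crossing time.
Time = 507 / 3.447 = 147.076 s.

147.08 s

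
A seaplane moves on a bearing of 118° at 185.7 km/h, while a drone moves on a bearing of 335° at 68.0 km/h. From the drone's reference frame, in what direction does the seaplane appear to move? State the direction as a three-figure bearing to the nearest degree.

128°

Taking east as x and north as y: seaplane velocity = (163.963, -87.181) km/h; drone velocity = (-28.738, 61.629) km/h.
Velocity of seaplane relative to drone = (163.963, -87.181) − (-28.738, 61.629) = (192.701, -148.810) km/h.
Bearing = atan2(192.70, -148.81) = 127.68° clockwise from north.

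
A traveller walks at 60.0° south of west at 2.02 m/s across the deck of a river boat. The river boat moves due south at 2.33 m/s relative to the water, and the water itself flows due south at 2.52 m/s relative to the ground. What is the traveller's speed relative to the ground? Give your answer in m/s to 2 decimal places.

6.68 m/s

In east/north components (m/s): traveller relative to river boat = (-1.010, -1.749); river boat relative to water = (0.000, -2.330); water relative to ground = (0.000, -2.520).
Sum = (-1.010, -6.599) m/s.
Speed = |(-1.010, -6.599)| = 6.676 m/s.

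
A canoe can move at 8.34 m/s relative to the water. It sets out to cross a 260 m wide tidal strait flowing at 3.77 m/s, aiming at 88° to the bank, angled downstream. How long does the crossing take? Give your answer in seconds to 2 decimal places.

31.19 s

The component of the canoe's velocity perpendicular to the bank is 8.34 × sin 88° = 8.335 m/s.
Only the cross-stream component determines the crossing time; the current contributes nothing perpendicular to the bank.
Time = 260 / 8.335 = 31.194 s.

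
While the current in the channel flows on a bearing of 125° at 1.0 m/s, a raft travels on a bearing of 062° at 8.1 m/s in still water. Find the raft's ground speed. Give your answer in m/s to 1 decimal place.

8.6 m/s

Taking east as x and north as y: velocity relative to the water = (7.152, 3.803) m/s; the water relative to ground = (0.819, -0.574) m/s.
Velocity relative to ground = (7.152, 3.803) + (0.819, -0.574) = (7.971, 3.229) m/s.
Speed = |(7.971, 3.229)| = 8.600 m/s.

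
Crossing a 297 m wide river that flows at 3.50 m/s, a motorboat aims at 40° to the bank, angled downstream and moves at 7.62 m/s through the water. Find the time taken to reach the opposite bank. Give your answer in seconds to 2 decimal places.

60.64 s

The component of the motorboat's velocity perpendicular to the bank is 7.62 × sin 40° = 4.898 m/s.
The flow acts along the bank and has no component across it.
Time = 297 / 4.898 = 60.636 s.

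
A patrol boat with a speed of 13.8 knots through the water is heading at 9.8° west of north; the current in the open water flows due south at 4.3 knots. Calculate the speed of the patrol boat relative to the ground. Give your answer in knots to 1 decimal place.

9.6 knots

Taking east as x and north as y: velocity relative to the water = (-2.349, 13.599) knots; the water relative to ground = (0.000, -4.300) knots.
Velocity relative to ground = (-2.349, 13.599) + (0.000, -4.300) = (-2.349, 9.299) knots.
Speed = |(-2.349, 9.299)| = 9.591 knots.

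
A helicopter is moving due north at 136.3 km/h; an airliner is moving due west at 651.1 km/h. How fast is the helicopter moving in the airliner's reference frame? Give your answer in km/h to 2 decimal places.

Taking east as x and north as y: helicopter velocity = (0.000, 136.300) km/h; airliner velocity = (-651.100, 0.000) km/h.
Velocity of helicopter relative to airliner = (0.000, 136.300) − (-651.100, 0.000) = (651.100, 136.300) km/h.
Magnitude = |(651.100, 136.300)| = 665.213 km/h.

665.21 km/h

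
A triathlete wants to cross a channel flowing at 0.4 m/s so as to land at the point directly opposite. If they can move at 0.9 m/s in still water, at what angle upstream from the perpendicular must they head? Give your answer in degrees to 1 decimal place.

To cancel the current, the upstream component of the triathlete's velocity must equal the flow: 0.9 sin θ = 0.4.
sin θ = 0.4 / 0.9 = 0.4444.
θ = arcsin(0.4444) = 26.388°.

26.4°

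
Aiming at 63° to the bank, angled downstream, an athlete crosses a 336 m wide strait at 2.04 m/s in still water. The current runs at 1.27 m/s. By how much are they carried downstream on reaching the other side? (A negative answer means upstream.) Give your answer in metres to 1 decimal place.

406.0 m

Perpendicular speed = 1.818 m/s; crossing time = 336 / 1.818 = 184.854 s.
Net downstream speed = 2.196 m/s.
Drift = 2.196 × 184.854 = 405.965 m (downstream).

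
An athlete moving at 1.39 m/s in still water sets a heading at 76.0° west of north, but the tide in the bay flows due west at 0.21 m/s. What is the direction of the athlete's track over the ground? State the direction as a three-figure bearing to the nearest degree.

282°

Taking east as x and north as y: velocity relative to the water = (-1.349, 0.336) m/s; the water relative to ground = (-0.210, 0.000) m/s.
Velocity relative to ground = (-1.349, 0.336) + (-0.210, 0.000) = (-1.559, 0.336) m/s.
Bearing = atan2(-1.56, 0.34) = 282.17° clockwise from north.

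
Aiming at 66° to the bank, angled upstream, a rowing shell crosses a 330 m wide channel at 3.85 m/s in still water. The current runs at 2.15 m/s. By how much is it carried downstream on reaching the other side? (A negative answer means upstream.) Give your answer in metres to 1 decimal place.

Perpendicular speed = 3.517 m/s; crossing time = 330 / 3.517 = 93.826 s.
Net downstream speed = 0.584 m/s.
Drift = 0.584 × 93.826 = 54.800 m (downstream).

54.8 m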